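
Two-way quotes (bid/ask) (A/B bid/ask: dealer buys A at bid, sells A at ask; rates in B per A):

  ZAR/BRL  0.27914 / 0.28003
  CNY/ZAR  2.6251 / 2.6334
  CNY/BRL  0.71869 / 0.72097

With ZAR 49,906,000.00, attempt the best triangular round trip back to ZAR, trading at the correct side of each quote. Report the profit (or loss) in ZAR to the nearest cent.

Best loop ZAR → BRL → CNY → ZAR:
ZAR 49,906,000.00 × 0.27914 (sell ZAR at bid) = BRL 13,930,760.84
BRL 13,930,760.84 ÷ 0.72097 (buy CNY at ask) = CNY 19,322,247.58
CNY 19,322,247.58 × 2.6251 (sell CNY at bid) = ZAR 50,722,832.13

Net profit: ZAR 816,832.13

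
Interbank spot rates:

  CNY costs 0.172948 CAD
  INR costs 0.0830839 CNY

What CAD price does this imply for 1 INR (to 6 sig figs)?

INR/CAD = 0.0143692

1 INR × 0.0830839 = 0.0830839 CNY
0.0830839 CNY × 0.172948 = 0.0143692 CAD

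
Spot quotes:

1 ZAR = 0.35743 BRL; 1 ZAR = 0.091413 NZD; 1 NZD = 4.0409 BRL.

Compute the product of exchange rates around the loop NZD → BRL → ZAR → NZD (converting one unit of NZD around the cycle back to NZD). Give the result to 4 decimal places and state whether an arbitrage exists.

Around NZD → BRL → ZAR → NZD: 1 × 4.0409 ÷ 0.35743 × 0.091413 = 1.033463
Product > 1; profitable direction is NZD → BRL → ZAR → NZD.

1.0335 (arbitrage exists)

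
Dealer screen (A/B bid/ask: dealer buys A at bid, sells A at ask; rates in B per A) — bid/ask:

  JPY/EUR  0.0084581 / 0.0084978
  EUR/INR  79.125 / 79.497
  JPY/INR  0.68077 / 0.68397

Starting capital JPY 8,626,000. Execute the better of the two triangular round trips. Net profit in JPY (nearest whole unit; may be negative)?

Best loop JPY → INR → EUR → JPY:
JPY 8,626,000 × 0.68077 (sell JPY at bid) = INR 5,872,322.02
INR 5,872,322.02 ÷ 79.497 (buy EUR at ask) = EUR 73,868.47
EUR 73,868.47 ÷ 0.0084978 (buy JPY at ask) = JPY 8,692,658

Net profit: JPY 66,658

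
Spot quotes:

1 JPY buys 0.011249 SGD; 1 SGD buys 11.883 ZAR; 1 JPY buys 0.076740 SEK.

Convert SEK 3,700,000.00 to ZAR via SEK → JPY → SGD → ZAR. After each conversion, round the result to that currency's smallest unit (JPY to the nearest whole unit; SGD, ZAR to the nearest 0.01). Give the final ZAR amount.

ZAR 6,444,955.74

SEK 3,700,000.00 ÷ 0.076740 = JPY 48,214,751
JPY 48,214,751 × 0.011249 = SGD 542,367.73
SGD 542,367.73 × 11.883 = ZAR 6,444,955.74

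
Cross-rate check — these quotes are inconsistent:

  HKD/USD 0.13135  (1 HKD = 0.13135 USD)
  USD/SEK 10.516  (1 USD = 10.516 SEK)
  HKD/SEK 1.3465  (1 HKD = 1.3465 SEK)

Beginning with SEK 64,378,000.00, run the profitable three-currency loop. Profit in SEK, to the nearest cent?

Profit: SEK 1,662,716.64

Profitable loop is SEK → HKD → USD → SEK:
SEK 64,378,000.00 ÷ 1.3465 = HKD 47,811,362.79
HKD 47,811,362.79 × 0.13135 = USD 6,280,022.50
USD 6,280,022.50 × 10.516 = SEK 66,040,716.64
Profit = SEK 66,040,716.64 − SEK 64,378,000.00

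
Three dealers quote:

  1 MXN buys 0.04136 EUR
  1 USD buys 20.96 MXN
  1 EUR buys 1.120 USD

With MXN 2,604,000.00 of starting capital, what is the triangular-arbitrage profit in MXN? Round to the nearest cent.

Profitable loop is MXN → USD → EUR → MXN:
MXN 2,604,000.00 ÷ 20.96 = USD 124,236.64
USD 124,236.64 ÷ 1.120 = EUR 110,925.57
EUR 110,925.57 ÷ 0.04136 = MXN 2,681,952.91
Profit = MXN 2,681,952.91 − MXN 2,604,000.00

Profit: MXN 77,952.91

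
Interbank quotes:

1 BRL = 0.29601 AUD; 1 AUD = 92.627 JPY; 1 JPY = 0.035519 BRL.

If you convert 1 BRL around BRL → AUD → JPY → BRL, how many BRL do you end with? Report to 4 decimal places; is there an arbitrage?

Around BRL → AUD → JPY → BRL: 1 × 0.29601 × 92.627 × 0.035519 = 0.973878
Product < 1; profitable direction is BRL → JPY → AUD → BRL.

0.9739 (arbitrage exists)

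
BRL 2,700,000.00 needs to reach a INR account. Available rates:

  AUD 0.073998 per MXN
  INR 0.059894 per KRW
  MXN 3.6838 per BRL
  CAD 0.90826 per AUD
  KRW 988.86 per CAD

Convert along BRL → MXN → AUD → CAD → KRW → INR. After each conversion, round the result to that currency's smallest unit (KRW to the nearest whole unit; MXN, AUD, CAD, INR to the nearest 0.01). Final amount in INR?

BRL 2,700,000.00 × 3.6838 = MXN 9,946,260.00
MXN 9,946,260.00 × 0.073998 = AUD 736,003.35
AUD 736,003.35 × 0.90826 = CAD 668,482.40
CAD 668,482.40 × 988.86 = KRW 661,035,506
KRW 661,035,506 × 0.059894 = INR 39,592,060.60

INR 39,592,060.60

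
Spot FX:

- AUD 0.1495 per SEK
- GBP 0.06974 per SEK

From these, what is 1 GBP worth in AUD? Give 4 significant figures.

GBP/AUD = 2.144

1 GBP ÷ 0.06974 = 14.339 SEK
14.339 SEK × 0.1495 = 2.14368 AUD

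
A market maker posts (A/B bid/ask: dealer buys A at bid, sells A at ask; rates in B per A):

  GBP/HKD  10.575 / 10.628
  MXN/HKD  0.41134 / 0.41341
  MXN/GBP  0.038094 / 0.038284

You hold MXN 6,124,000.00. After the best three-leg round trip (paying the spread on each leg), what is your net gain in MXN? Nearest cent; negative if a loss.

Net profit: MXN 67,092.21

Best loop MXN → HKD → GBP → MXN:
MXN 6,124,000.00 × 0.41134 (sell MXN at bid) = HKD 2,519,046.16
HKD 2,519,046.16 ÷ 10.628 (buy GBP at ask) = GBP 237,019.77
GBP 237,019.77 ÷ 0.038284 (buy MXN at ask) = MXN 6,191,092.21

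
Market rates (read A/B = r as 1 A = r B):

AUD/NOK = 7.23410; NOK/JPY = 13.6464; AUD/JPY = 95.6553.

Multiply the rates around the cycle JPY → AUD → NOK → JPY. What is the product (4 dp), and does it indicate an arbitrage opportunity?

1.0320 (arbitrage exists)

Around JPY → AUD → NOK → JPY: 1 ÷ 95.6553 × 7.23410 × 13.6464 = 1.032033
Product > 1; profitable direction is JPY → AUD → NOK → JPY.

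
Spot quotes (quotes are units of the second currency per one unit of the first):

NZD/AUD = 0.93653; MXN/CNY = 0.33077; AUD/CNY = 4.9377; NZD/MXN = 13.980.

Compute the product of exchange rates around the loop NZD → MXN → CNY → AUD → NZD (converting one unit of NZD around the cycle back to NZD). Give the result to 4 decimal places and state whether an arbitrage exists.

1.0000 (no arbitrage)

Around NZD → MXN → CNY → AUD → NZD: 1 × 13.980 × 0.33077 ÷ 4.9377 ÷ 0.93653 = 0.999970
Product ≈ 1 (deviation 0.003%, within rounding noise).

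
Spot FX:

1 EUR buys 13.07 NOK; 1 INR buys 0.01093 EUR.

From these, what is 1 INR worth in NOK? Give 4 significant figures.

INR/NOK = 0.1429

1 INR × 0.01093 = 0.01093 EUR
0.01093 EUR × 13.07 = 0.142855 NOK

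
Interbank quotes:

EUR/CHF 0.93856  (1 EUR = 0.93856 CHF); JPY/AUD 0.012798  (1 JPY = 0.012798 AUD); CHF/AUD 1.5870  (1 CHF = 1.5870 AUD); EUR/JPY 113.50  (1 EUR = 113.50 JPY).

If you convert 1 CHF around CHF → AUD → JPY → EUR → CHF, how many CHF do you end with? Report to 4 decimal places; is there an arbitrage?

Around CHF → AUD → JPY → EUR → CHF: 1 × 1.5870 ÷ 0.012798 ÷ 113.50 × 0.93856 = 1.025418
Product > 1; profitable direction is CHF → AUD → JPY → EUR → CHF.

1.0254 (arbitrage exists)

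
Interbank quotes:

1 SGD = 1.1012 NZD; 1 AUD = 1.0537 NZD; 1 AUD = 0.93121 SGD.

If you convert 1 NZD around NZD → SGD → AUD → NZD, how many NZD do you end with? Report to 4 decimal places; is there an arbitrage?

Around NZD → SGD → AUD → NZD: 1 ÷ 1.1012 ÷ 0.93121 × 1.0537 = 1.027550
Product > 1; profitable direction is NZD → SGD → AUD → NZD.

1.0276 (arbitrage exists)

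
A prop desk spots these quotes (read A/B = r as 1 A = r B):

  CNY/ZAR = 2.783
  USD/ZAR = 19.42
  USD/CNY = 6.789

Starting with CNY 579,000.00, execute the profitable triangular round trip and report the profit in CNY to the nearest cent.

Profitable loop is CNY → USD → ZAR → CNY:
CNY 579,000.00 ÷ 6.789 = USD 85,285.02
USD 85,285.02 × 19.42 = ZAR 1,656,235.09
ZAR 1,656,235.09 ÷ 2.783 = CNY 595,125.79
Profit = CNY 595,125.79 − CNY 579,000.00

Profit: CNY 16,125.79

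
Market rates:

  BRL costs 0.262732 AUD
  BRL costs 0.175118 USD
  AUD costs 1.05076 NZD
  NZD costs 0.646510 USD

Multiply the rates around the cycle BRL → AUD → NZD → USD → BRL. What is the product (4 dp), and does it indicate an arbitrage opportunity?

1.0192 (arbitrage exists)

Around BRL → AUD → NZD → USD → BRL: 1 × 0.262732 × 1.05076 × 0.646510 ÷ 0.175118 = 1.019204
Product > 1; profitable direction is BRL → AUD → NZD → USD → BRL.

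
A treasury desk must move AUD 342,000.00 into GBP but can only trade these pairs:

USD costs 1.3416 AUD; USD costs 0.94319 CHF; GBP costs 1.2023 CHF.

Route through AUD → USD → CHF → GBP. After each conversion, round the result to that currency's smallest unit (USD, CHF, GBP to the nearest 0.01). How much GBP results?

AUD 342,000.00 ÷ 1.3416 = USD 254,919.50
USD 254,919.50 × 0.94319 = CHF 240,437.52
CHF 240,437.52 ÷ 1.2023 = GBP 199,981.30

GBP 199,981.30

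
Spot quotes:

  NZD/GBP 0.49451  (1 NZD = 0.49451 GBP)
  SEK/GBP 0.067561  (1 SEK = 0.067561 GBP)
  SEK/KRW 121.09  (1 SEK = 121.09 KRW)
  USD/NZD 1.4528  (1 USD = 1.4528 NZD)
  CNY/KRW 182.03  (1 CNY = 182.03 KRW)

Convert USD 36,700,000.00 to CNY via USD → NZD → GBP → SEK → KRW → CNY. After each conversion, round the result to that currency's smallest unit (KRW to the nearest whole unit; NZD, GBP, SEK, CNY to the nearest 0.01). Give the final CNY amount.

CNY 259,606,890.17

USD 36,700,000.00 × 1.4528 = NZD 53,317,760.00
NZD 53,317,760.00 × 0.49451 = GBP 26,366,165.50
GBP 26,366,165.50 ÷ 0.067561 = SEK 390,257,182.40
SEK 390,257,182.40 × 121.09 = KRW 47,256,242,217
KRW 47,256,242,217 ÷ 182.03 = CNY 259,606,890.17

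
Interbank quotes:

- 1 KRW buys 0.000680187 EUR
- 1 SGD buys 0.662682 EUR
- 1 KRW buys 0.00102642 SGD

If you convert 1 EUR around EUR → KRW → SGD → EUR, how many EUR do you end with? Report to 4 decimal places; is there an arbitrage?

Around EUR → KRW → SGD → EUR: 1 ÷ 0.000680187 × 0.00102642 × 0.662682 = 1.000004
Product ≈ 1 (deviation 0.000%, within rounding noise).

1.0000 (no arbitrage)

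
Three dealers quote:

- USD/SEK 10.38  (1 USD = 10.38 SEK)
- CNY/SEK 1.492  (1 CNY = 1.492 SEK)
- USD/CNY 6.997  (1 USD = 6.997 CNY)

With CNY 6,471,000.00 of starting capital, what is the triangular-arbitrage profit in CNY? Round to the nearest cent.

Profitable loop is CNY → SEK → USD → CNY:
CNY 6,471,000.00 × 1.492 = SEK 9,654,732.00
SEK 9,654,732.00 ÷ 10.38 = USD 930,128.32
USD 930,128.32 × 6.997 = CNY 6,508,107.88
Profit = CNY 6,508,107.88 − CNY 6,471,000.00

Profit: CNY 37,107.88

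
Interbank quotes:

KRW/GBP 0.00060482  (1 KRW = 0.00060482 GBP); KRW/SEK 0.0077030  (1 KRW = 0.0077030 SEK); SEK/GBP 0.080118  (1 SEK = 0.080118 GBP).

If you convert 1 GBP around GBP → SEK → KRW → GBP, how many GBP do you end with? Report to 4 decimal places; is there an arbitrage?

Around GBP → SEK → KRW → GBP: 1 ÷ 0.080118 ÷ 0.0077030 × 0.00060482 = 0.980023
Product < 1; profitable direction is GBP → KRW → SEK → GBP.

0.9800 (arbitrage exists)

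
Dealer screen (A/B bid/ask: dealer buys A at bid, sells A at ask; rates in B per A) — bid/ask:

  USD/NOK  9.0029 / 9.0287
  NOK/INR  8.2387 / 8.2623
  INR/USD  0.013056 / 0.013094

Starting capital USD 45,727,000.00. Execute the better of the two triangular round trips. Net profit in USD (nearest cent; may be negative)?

Net profit: USD 1,086,831.79

Best loop USD → INR → NOK → USD:
USD 45,727,000.00 ÷ 0.013094 (buy INR at ask) = INR 3,492,210,172.60
INR 3,492,210,172.60 ÷ 8.2623 (buy NOK at ask) = NOK 422,668,043.11
NOK 422,668,043.11 ÷ 9.0287 (buy USD at ask) = USD 46,813,831.79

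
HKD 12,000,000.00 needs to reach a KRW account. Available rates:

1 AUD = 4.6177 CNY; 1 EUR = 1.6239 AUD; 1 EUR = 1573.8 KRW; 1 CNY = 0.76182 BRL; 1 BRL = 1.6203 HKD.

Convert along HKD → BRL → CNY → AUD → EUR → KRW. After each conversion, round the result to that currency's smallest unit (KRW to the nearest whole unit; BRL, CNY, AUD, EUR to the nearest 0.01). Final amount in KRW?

HKD 12,000,000.00 ÷ 1.6203 = BRL 7,406,035.92
BRL 7,406,035.92 ÷ 0.76182 = CNY 9,721,503.66
CNY 9,721,503.66 ÷ 4.6177 = AUD 2,105,269.65
AUD 2,105,269.65 ÷ 1.6239 = EUR 1,296,428.14
EUR 1,296,428.14 × 1573.8 = KRW 2,040,318,607

KRW 2,040,318,607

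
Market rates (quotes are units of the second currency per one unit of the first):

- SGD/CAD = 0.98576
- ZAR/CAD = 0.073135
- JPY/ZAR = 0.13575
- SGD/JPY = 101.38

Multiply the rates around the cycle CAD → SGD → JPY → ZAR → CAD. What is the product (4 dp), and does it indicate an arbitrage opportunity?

1.0210 (arbitrage exists)

Around CAD → SGD → JPY → ZAR → CAD: 1 ÷ 0.98576 × 101.38 × 0.13575 × 0.073135 = 1.021048
Product > 1; profitable direction is CAD → SGD → JPY → ZAR → CAD.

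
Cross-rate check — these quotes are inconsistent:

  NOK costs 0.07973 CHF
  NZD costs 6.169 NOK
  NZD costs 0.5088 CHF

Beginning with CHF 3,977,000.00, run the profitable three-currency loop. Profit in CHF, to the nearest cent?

Profitable loop is CHF → NOK → NZD → CHF:
CHF 3,977,000.00 ÷ 0.07973 = NOK 49,880,847.86
NOK 49,880,847.86 ÷ 6.169 = NZD 8,085,726.68
NZD 8,085,726.68 × 0.5088 = CHF 4,114,017.73
Profit = CHF 4,114,017.73 − CHF 3,977,000.00

Profit: CHF 137,017.73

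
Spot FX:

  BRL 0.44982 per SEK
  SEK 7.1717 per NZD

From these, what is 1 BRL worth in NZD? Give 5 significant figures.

BRL/NZD = 0.30998

1 BRL ÷ 0.44982 = 2.22311 SEK
2.22311 SEK ÷ 7.1717 = 0.309984 NZD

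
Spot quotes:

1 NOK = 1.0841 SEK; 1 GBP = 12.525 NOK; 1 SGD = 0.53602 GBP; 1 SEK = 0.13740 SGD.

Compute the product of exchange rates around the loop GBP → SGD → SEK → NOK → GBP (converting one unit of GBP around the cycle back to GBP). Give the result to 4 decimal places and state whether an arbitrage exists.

Around GBP → SGD → SEK → NOK → GBP: 1 ÷ 0.53602 ÷ 0.13740 ÷ 1.0841 ÷ 12.525 = 0.999966
Product ≈ 1 (deviation 0.003%, within rounding noise).

1.0000 (no arbitrage)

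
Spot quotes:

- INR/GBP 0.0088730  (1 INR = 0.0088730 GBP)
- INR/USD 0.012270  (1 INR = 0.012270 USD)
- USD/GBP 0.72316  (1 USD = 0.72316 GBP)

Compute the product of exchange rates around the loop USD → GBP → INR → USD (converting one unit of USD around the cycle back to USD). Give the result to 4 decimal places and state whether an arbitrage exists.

Around USD → GBP → INR → USD: 1 × 0.72316 ÷ 0.0088730 × 0.012270 = 1.000020
Product ≈ 1 (deviation 0.002%, within rounding noise).

1.0000 (no arbitrage)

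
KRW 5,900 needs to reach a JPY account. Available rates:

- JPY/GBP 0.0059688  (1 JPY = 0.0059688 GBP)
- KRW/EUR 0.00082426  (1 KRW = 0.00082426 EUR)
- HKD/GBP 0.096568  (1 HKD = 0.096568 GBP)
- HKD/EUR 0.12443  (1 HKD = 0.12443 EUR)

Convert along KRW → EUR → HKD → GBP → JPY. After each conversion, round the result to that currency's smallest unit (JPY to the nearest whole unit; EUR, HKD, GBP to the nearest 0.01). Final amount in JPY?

JPY 632

KRW 5,900 × 0.00082426 = EUR 4.86
EUR 4.86 ÷ 0.12443 = HKD 39.06
HKD 39.06 × 0.096568 = GBP 3.77
GBP 3.77 ÷ 0.0059688 = JPY 632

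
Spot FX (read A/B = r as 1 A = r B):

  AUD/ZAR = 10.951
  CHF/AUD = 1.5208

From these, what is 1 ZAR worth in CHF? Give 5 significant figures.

ZAR/CHF = 0.060045

1 ZAR ÷ 10.951 = 0.0913159 AUD
0.0913159 AUD ÷ 1.5208 = 0.0600446 CHF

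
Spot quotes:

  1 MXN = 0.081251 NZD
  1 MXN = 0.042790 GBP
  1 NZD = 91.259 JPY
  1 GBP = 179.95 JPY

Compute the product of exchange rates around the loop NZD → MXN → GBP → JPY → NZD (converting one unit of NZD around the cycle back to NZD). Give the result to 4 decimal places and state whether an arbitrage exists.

1.0385 (arbitrage exists)

Around NZD → MXN → GBP → JPY → NZD: 1 ÷ 0.081251 × 0.042790 × 179.95 ÷ 91.259 = 1.038460
Product > 1; profitable direction is NZD → MXN → GBP → JPY → NZD.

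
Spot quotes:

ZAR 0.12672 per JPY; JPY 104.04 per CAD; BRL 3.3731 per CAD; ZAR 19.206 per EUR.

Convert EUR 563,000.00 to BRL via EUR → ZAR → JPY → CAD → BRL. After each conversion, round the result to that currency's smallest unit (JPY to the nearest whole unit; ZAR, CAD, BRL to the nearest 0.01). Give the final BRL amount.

BRL 2,766,489.52

EUR 563,000.00 × 19.206 = ZAR 10,812,978.00
ZAR 10,812,978.00 ÷ 0.12672 = JPY 85,329,688
JPY 85,329,688 ÷ 104.04 = CAD 820,162.32
CAD 820,162.32 × 3.3731 = BRL 2,766,489.52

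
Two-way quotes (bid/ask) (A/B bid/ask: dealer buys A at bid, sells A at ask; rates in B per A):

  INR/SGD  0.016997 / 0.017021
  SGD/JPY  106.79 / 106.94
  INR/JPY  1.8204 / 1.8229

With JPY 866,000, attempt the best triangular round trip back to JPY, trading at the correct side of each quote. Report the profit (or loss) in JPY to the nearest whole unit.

Best loop JPY → SGD → INR → JPY:
JPY 866,000 ÷ 106.94 (buy SGD at ask) = SGD 8,098.00
SGD 8,098.00 ÷ 0.017021 (buy INR at ask) = INR 475,765.17
INR 475,765.17 × 1.8204 (sell INR at bid) = JPY 866,083

Net profit: JPY 83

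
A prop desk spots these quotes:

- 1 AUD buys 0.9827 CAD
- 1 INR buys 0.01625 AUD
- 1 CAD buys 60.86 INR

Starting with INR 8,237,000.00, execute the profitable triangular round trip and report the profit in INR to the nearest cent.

Profit: INR 238,450.59

Profitable loop is INR → CAD → AUD → INR:
INR 8,237,000.00 ÷ 60.86 = CAD 135,343.41
CAD 135,343.41 ÷ 0.9827 = AUD 137,726.07
AUD 137,726.07 ÷ 0.01625 = INR 8,475,450.59
Profit = INR 8,475,450.59 − INR 8,237,000.00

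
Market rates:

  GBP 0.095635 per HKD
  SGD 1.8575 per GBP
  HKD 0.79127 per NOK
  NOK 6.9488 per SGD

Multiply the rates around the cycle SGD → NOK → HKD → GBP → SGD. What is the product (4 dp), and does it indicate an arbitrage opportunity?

0.9767 (arbitrage exists)

Around SGD → NOK → HKD → GBP → SGD: 1 × 6.9488 × 0.79127 × 0.095635 × 1.8575 = 0.976743
Product < 1; profitable direction is SGD → GBP → HKD → NOK → SGD.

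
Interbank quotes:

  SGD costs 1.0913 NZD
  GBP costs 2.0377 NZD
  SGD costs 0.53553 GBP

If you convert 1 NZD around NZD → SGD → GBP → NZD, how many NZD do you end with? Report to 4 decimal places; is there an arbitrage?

Around NZD → SGD → GBP → NZD: 1 ÷ 1.0913 × 0.53553 × 2.0377 = 0.999954
Product ≈ 1 (deviation 0.005%, within rounding noise).

1.0000 (no arbitrage)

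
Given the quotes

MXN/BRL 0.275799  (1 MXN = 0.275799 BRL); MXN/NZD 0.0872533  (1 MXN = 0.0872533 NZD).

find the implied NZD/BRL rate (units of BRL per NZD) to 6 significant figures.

1 NZD ÷ 0.0872533 = 11.4609 MXN
11.4609 MXN × 0.275799 = 3.1609 BRL

NZD/BRL = 3.16090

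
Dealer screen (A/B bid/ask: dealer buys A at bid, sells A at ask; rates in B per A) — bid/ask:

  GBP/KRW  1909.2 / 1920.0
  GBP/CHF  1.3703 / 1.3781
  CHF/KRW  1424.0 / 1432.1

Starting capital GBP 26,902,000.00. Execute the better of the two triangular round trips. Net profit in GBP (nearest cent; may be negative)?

Net profit: GBP 438,659.53

Best loop GBP → CHF → KRW → GBP:
GBP 26,902,000.00 × 1.3703 (sell GBP at bid) = CHF 36,863,810.60
CHF 36,863,810.60 × 1424.0 (sell CHF at bid) = KRW 52,494,066,294
KRW 52,494,066,294 ÷ 1920.0 (buy GBP at ask) = GBP 27,340,659.53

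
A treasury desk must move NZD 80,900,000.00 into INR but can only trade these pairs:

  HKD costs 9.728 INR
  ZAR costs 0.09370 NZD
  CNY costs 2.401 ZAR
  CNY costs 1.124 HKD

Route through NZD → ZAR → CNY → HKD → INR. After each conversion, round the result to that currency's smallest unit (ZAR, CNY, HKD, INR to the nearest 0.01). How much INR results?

INR 3,931,937,843.46

NZD 80,900,000.00 ÷ 0.09370 = ZAR 863,393,810.03
ZAR 863,393,810.03 ÷ 2.401 = CNY 359,597,588.52
CNY 359,597,588.52 × 1.124 = HKD 404,187,689.50
HKD 404,187,689.50 × 9.728 = INR 3,931,937,843.46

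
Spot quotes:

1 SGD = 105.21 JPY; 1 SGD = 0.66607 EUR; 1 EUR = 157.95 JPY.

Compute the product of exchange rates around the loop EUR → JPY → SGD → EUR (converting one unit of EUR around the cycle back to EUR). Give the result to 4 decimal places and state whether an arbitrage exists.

Around EUR → JPY → SGD → EUR: 1 × 157.95 ÷ 105.21 × 0.66607 = 0.999960
Product ≈ 1 (deviation 0.004%, within rounding noise).

1.0000 (no arbitrage)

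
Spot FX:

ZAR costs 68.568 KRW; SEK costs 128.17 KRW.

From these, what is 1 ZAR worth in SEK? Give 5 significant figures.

ZAR/SEK = 0.53498

1 ZAR × 68.568 = 68.568 KRW
68.568 KRW ÷ 128.17 = 0.534977 SEK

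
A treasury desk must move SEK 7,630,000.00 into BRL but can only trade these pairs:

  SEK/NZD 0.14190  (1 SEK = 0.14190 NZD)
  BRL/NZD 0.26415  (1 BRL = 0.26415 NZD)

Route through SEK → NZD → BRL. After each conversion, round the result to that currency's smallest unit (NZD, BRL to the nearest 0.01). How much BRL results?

BRL 4,098,796.14

SEK 7,630,000.00 × 0.14190 = NZD 1,082,697.00
NZD 1,082,697.00 ÷ 0.26415 = BRL 4,098,796.14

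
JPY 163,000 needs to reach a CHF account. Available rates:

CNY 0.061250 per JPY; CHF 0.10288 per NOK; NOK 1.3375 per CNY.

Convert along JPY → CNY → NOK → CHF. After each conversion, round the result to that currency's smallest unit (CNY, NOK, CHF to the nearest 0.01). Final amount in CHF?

CHF 1,373.78

JPY 163,000 × 0.061250 = CNY 9,983.75
CNY 9,983.75 × 1.3375 = NOK 13,353.27
NOK 13,353.27 × 0.10288 = CHF 1,373.78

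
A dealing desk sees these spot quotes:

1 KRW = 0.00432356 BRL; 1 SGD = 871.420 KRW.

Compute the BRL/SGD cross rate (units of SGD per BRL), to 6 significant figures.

1 BRL ÷ 0.00432356 = 231.291 KRW
231.291 KRW ÷ 871.420 = 0.265418 SGD

BRL/SGD = 0.265418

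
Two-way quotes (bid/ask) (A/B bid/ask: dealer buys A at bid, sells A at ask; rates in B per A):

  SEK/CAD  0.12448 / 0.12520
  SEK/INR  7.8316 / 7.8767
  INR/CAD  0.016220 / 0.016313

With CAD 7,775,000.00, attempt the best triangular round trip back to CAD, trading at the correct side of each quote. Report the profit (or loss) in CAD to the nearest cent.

Best loop CAD → SEK → INR → CAD:
CAD 7,775,000.00 ÷ 0.12520 (buy SEK at ask) = SEK 62,100,638.98
SEK 62,100,638.98 × 7.8316 (sell SEK at bid) = INR 486,347,364.22
INR 486,347,364.22 × 0.016220 (sell INR at bid) = CAD 7,888,554.25

Net profit: CAD 113,554.25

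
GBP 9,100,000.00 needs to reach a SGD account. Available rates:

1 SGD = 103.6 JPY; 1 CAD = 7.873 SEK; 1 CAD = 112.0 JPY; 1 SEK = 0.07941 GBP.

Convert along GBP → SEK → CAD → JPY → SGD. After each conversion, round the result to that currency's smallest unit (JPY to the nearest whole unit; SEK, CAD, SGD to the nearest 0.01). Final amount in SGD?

SGD 15,735,632.79

GBP 9,100,000.00 ÷ 0.07941 = SEK 114,595,139.15
SEK 114,595,139.15 ÷ 7.873 = CAD 14,555,460.33
CAD 14,555,460.33 × 112.0 = JPY 1,630,211,557
JPY 1,630,211,557 ÷ 103.6 = SGD 15,735,632.79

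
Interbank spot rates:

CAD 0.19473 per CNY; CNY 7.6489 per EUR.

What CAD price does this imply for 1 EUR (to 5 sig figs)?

1 EUR × 7.6489 = 7.6489 CNY
7.6489 CNY × 0.19473 = 1.48947 CAD

EUR/CAD = 1.4895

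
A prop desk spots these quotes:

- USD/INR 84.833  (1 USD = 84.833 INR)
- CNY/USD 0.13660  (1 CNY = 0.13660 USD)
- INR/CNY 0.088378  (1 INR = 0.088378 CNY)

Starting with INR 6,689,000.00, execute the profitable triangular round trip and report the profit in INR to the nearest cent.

Profit: INR 161,478.22

Profitable loop is INR → CNY → USD → INR:
INR 6,689,000.00 × 0.088378 = CNY 591,160.44
CNY 591,160.44 × 0.13660 = USD 80,752.52
USD 80,752.52 × 84.833 = INR 6,850,478.22
Profit = INR 6,850,478.22 − INR 6,689,000.00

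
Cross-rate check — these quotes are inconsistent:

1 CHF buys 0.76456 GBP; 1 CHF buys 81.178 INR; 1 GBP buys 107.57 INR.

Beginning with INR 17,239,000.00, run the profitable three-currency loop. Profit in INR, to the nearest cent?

Profit: INR 226,316.65

Profitable loop is INR → CHF → GBP → INR:
INR 17,239,000.00 ÷ 81.178 = CHF 212,360.49
CHF 212,360.49 × 0.76456 = GBP 162,362.34
GBP 162,362.34 × 107.57 = INR 17,465,316.65
Profit = INR 17,465,316.65 − INR 17,239,000.00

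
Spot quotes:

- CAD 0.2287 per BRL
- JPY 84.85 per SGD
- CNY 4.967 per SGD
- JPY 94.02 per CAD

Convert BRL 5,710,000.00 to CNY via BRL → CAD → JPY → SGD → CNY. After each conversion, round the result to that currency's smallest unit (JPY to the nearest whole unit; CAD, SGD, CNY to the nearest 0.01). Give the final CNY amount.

BRL 5,710,000.00 × 0.2287 = CAD 1,305,877.00
CAD 1,305,877.00 × 94.02 = JPY 122,778,556
JPY 122,778,556 ÷ 84.85 = SGD 1,447,007.14
SGD 1,447,007.14 × 4.967 = CNY 7,187,284.46

CNY 7,187,284.46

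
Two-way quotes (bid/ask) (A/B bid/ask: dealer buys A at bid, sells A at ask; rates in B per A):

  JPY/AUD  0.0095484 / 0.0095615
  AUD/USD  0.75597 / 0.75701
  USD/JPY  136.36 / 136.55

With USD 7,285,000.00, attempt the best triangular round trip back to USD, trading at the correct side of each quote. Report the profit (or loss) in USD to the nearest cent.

Best loop USD → AUD → JPY → USD:
USD 7,285,000.00 ÷ 0.75701 (buy AUD at ask) = AUD 9,623,386.75
AUD 9,623,386.75 ÷ 0.0095615 (buy JPY at ask) = JPY 1,006,472,493
JPY 1,006,472,493 ÷ 136.55 (buy USD at ask) = USD 7,370,724.96

Net profit: USD 85,724.96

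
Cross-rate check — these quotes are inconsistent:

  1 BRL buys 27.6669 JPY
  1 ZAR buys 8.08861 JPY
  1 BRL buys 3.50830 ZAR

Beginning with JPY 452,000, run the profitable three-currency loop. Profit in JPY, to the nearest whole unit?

Profit: JPY 11,605

Profitable loop is JPY → BRL → ZAR → JPY:
JPY 452,000 ÷ 27.6669 = BRL 16,337.21
BRL 16,337.21 × 3.50830 = ZAR 57,315.84
ZAR 57,315.84 × 8.08861 = JPY 463,605
Profit = JPY 463,605 − JPY 452,000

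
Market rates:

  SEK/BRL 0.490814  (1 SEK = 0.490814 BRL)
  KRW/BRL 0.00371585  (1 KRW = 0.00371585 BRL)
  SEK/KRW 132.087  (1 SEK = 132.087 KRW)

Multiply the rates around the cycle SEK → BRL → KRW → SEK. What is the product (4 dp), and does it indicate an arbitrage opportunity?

1.0000 (no arbitrage)

Around SEK → BRL → KRW → SEK: 1 × 0.490814 ÷ 0.00371585 ÷ 132.087 = 0.999997
Product ≈ 1 (deviation 0.000%, within rounding noise).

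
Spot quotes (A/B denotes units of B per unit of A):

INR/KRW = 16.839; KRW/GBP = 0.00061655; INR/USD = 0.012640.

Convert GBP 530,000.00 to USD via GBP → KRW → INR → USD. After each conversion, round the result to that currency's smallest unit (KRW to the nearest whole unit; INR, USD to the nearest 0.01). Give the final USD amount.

USD 645,265.35

GBP 530,000.00 ÷ 0.00061655 = KRW 859,622,091
KRW 859,622,091 ÷ 16.839 = INR 51,049,473.90
INR 51,049,473.90 × 0.012640 = USD 645,265.35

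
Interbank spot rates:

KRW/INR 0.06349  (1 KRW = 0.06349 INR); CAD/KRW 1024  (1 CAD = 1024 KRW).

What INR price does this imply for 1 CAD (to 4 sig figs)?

CAD/INR = 65.01

1 CAD × 1024 = 1024 KRW
1024 KRW × 0.06349 = 65.0138 INR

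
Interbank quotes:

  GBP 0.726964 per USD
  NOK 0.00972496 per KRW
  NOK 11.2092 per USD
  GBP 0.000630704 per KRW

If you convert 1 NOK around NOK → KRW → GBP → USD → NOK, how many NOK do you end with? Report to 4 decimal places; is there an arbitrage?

Around NOK → KRW → GBP → USD → NOK: 1 ÷ 0.00972496 × 0.000630704 ÷ 0.726964 × 11.2092 = 0.999999
Product ≈ 1 (deviation 0.000%, within rounding noise).

1.0000 (no arbitrage)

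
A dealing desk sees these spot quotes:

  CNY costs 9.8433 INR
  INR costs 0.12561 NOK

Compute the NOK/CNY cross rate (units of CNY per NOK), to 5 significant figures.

NOK/CNY = 0.80879

1 NOK ÷ 0.12561 = 7.96115 INR
7.96115 INR ÷ 9.8433 = 0.808789 CNY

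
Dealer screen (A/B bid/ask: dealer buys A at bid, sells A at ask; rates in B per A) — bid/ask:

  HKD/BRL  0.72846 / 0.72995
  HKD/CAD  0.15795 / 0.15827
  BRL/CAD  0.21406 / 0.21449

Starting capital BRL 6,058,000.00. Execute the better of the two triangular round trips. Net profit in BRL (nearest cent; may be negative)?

Net profit: BRL 53,512.96

Best loop BRL → HKD → CAD → BRL:
BRL 6,058,000.00 ÷ 0.72995 (buy HKD at ask) = HKD 8,299,198.58
HKD 8,299,198.58 × 0.15795 (sell HKD at bid) = CAD 1,310,858.41
CAD 1,310,858.41 ÷ 0.21449 (buy BRL at ask) = BRL 6,111,512.96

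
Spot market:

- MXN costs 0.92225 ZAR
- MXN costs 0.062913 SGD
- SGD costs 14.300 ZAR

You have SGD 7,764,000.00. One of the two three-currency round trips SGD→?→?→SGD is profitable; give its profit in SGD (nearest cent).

Profitable loop is SGD → MXN → ZAR → SGD:
SGD 7,764,000.00 ÷ 0.062913 = MXN 123,408,516.52
MXN 123,408,516.52 × 0.92225 = ZAR 113,813,504.36
ZAR 113,813,504.36 ÷ 14.300 = SGD 7,958,986.32
Profit = SGD 7,958,986.32 − SGD 7,764,000.00

Profit: SGD 194,986.32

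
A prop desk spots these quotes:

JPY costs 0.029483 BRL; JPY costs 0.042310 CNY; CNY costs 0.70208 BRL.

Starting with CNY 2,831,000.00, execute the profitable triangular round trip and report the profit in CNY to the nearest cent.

Profitable loop is CNY → BRL → JPY → CNY:
CNY 2,831,000.00 × 0.70208 = BRL 1,987,588.48
BRL 1,987,588.48 ÷ 0.029483 = JPY 67,414,730
JPY 67,414,730 × 0.042310 = CNY 2,852,317.22
Profit = CNY 2,852,317.22 − CNY 2,831,000.00

Profit: CNY 21,317.22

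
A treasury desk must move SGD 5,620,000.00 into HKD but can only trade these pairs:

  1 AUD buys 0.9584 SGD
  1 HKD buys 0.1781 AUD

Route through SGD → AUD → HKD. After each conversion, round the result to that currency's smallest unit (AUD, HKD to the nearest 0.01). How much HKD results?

SGD 5,620,000.00 ÷ 0.9584 = AUD 5,863,939.90
AUD 5,863,939.90 ÷ 0.1781 = HKD 32,924,985.40

HKD 32,924,985.40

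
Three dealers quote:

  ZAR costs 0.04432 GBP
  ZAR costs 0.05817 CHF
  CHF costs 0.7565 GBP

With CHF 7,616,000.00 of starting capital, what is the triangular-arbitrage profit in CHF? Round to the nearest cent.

Profitable loop is CHF → ZAR → GBP → CHF:
CHF 7,616,000.00 ÷ 0.05817 = ZAR 130,926,594.46
ZAR 130,926,594.46 × 0.04432 = GBP 5,802,666.67
GBP 5,802,666.67 ÷ 0.7565 = CHF 7,670,411.99
Profit = CHF 7,670,411.99 − CHF 7,616,000.00

Profit: CHF 54,411.99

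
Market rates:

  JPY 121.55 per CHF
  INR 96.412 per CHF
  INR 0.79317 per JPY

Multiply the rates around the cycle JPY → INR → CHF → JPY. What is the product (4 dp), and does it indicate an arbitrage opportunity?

1.0000 (no arbitrage)

Around JPY → INR → CHF → JPY: 1 × 0.79317 ÷ 96.412 × 121.55 = 0.999977
Product ≈ 1 (deviation 0.002%, within rounding noise).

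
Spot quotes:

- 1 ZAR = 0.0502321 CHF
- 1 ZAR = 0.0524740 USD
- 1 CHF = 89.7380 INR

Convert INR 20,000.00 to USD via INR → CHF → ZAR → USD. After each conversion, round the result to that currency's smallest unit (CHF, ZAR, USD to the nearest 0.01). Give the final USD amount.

USD 232.82

INR 20,000.00 ÷ 89.7380 = CHF 222.87
CHF 222.87 ÷ 0.0502321 = ZAR 4,436.80
ZAR 4,436.80 × 0.0524740 = USD 232.82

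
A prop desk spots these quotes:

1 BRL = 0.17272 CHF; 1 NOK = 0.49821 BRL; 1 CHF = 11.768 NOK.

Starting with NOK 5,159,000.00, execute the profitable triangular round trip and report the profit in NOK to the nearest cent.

Profit: NOK 65,241.65

Profitable loop is NOK → BRL → CHF → NOK:
NOK 5,159,000.00 × 0.49821 = BRL 2,570,265.39
BRL 2,570,265.39 × 0.17272 = CHF 443,936.24
CHF 443,936.24 × 11.768 = NOK 5,224,241.65
Profit = NOK 5,224,241.65 − NOK 5,159,000.00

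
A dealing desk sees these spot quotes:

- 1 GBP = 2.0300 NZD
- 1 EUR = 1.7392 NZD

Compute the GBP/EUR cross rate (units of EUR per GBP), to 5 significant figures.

GBP/EUR = 1.1672

1 GBP × 2.0300 = 2.03 NZD
2.03 NZD ÷ 1.7392 = 1.1672 EUR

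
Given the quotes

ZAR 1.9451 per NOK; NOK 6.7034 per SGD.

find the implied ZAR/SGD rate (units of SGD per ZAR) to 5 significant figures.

ZAR/SGD = 0.076694

1 ZAR ÷ 1.9451 = 0.514112 NOK
0.514112 NOK ÷ 6.7034 = 0.0766943 SGD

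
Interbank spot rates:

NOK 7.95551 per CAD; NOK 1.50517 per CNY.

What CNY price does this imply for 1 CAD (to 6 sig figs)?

1 CAD × 7.95551 = 7.95551 NOK
7.95551 NOK ÷ 1.50517 = 5.28546 CNY

CAD/CNY = 5.28546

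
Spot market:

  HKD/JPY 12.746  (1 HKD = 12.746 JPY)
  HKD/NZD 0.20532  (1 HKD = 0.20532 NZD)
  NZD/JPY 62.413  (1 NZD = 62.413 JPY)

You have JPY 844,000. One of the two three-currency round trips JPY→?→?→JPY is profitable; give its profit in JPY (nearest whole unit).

Profitable loop is JPY → HKD → NZD → JPY:
JPY 844,000 ÷ 12.746 = HKD 66,216.85
HKD 66,216.85 × 0.20532 = NZD 13,595.64
NZD 13,595.64 × 62.413 = JPY 848,545
Profit = JPY 848,545 − JPY 844,000

Profit: JPY 4,545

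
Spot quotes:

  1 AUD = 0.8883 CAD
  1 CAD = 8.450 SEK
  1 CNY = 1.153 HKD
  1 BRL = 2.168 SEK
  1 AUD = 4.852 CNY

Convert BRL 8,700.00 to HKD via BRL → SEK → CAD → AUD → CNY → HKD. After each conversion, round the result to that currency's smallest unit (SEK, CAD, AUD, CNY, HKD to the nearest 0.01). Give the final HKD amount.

HKD 14,057.61

BRL 8,700.00 × 2.168 = SEK 18,861.60
SEK 18,861.60 ÷ 8.450 = CAD 2,232.14
CAD 2,232.14 ÷ 0.8883 = AUD 2,512.82
AUD 2,512.82 × 4.852 = CNY 12,192.20
CNY 12,192.20 × 1.153 = HKD 14,057.61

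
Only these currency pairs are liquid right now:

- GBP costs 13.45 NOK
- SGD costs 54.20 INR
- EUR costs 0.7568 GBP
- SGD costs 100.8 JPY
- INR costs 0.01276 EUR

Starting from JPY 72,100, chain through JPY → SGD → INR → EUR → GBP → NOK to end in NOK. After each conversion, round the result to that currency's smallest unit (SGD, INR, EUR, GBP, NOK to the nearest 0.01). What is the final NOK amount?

NOK 5,035.28

JPY 72,100 ÷ 100.8 = SGD 715.28
SGD 715.28 × 54.20 = INR 38,768.18
INR 38,768.18 × 0.01276 = EUR 494.68
EUR 494.68 × 0.7568 = GBP 374.37
GBP 374.37 × 13.45 = NOK 5,035.28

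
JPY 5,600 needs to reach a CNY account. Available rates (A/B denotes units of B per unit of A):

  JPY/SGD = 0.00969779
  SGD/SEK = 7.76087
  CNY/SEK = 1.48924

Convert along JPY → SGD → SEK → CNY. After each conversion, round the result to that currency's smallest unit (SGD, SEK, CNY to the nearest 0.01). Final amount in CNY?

CNY 283.02

JPY 5,600 × 0.00969779 = SGD 54.31
SGD 54.31 × 7.76087 = SEK 421.49
SEK 421.49 ÷ 1.48924 = CNY 283.02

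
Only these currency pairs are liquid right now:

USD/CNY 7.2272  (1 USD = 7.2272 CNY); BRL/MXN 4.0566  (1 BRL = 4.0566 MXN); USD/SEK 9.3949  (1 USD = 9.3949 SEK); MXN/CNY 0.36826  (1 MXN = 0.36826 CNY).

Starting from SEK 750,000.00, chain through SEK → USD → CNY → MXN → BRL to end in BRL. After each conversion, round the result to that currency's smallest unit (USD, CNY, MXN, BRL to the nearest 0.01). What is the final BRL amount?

SEK 750,000.00 ÷ 9.3949 = USD 79,830.55
USD 79,830.55 × 7.2272 = CNY 576,951.35
CNY 576,951.35 ÷ 0.36826 = MXN 1,566,695.68
MXN 1,566,695.68 ÷ 4.0566 = BRL 386,209.06

BRL 386,209.06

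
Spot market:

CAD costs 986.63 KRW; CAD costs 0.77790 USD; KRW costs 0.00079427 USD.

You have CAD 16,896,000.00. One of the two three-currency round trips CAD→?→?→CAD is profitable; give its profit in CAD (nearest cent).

Profit: CAD 124,903.34

Profitable loop is CAD → KRW → USD → CAD:
CAD 16,896,000.00 × 986.63 = KRW 16,670,100,480
KRW 16,670,100,480 × 0.00079427 = USD 13,240,560.71
USD 13,240,560.71 ÷ 0.77790 = CAD 17,020,903.34
Profit = CAD 17,020,903.34 − CAD 16,896,000.00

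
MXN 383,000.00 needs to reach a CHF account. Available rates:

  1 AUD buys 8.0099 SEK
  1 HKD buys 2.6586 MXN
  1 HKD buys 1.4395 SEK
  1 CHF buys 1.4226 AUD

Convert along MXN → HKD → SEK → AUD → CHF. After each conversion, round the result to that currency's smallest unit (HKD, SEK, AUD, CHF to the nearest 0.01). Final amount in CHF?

MXN 383,000.00 ÷ 2.6586 = HKD 144,060.78
HKD 144,060.78 × 1.4395 = SEK 207,375.49
SEK 207,375.49 ÷ 8.0099 = AUD 25,889.90
AUD 25,889.90 ÷ 1.4226 = CHF 18,199.00

CHF 18,199.00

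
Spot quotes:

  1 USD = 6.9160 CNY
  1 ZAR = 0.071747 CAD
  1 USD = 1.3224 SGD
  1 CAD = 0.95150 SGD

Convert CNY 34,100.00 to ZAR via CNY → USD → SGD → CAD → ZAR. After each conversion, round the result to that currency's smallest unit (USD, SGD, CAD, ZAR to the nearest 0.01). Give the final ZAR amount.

ZAR 95,510.33

CNY 34,100.00 ÷ 6.9160 = USD 4,930.60
USD 4,930.60 × 1.3224 = SGD 6,520.23
SGD 6,520.23 ÷ 0.95150 = CAD 6,852.58
CAD 6,852.58 ÷ 0.071747 = ZAR 95,510.33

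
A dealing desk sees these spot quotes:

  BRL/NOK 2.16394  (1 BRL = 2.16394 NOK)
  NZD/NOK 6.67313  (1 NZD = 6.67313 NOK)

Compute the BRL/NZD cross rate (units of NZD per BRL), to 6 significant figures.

BRL/NZD = 0.324277

1 BRL × 2.16394 = 2.16394 NOK
2.16394 NOK ÷ 6.67313 = 0.324277 NZD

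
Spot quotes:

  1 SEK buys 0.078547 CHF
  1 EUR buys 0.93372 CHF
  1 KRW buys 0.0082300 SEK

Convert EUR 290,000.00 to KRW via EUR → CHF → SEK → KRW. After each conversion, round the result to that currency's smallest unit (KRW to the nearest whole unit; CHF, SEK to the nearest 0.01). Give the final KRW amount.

KRW 418,875,753

EUR 290,000.00 × 0.93372 = CHF 270,778.80
CHF 270,778.80 ÷ 0.078547 = SEK 3,447,347.45
SEK 3,447,347.45 ÷ 0.0082300 = KRW 418,875,753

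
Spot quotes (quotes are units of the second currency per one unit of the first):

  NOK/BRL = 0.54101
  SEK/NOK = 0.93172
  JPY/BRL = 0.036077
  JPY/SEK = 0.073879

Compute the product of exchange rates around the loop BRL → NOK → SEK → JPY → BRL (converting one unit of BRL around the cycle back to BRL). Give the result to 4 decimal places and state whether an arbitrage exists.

Around BRL → NOK → SEK → JPY → BRL: 1 ÷ 0.54101 ÷ 0.93172 ÷ 0.073879 × 0.036077 = 0.968766
Product < 1; profitable direction is BRL → JPY → SEK → NOK → BRL.

0.9688 (arbitrage exists)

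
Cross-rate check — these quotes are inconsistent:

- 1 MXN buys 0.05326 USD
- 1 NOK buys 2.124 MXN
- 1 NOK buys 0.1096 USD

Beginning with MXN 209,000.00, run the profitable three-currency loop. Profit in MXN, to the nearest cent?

Profitable loop is MXN → USD → NOK → MXN:
MXN 209,000.00 × 0.05326 = USD 11,131.34
USD 11,131.34 ÷ 0.1096 = NOK 101,563.32
NOK 101,563.32 × 2.124 = MXN 215,720.49
Profit = MXN 215,720.49 − MXN 209,000.00

Profit: MXN 6,720.49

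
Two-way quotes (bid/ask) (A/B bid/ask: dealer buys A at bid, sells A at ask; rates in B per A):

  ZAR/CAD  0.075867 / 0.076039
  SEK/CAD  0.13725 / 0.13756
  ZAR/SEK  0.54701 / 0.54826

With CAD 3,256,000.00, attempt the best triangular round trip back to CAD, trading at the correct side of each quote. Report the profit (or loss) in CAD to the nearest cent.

Net profit: CAD 19,356.51

Best loop CAD → SEK → ZAR → CAD:
CAD 3,256,000.00 ÷ 0.13756 (buy SEK at ask) = SEK 23,669,671.42
SEK 23,669,671.42 ÷ 0.54826 (buy ZAR at ask) = ZAR 43,172,347.82
ZAR 43,172,347.82 × 0.075867 (sell ZAR at bid) = CAD 3,275,356.51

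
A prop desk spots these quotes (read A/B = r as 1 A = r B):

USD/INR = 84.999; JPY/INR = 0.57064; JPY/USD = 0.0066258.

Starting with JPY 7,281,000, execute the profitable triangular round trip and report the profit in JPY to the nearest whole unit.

Profit: JPY 96,362

Profitable loop is JPY → INR → USD → JPY:
JPY 7,281,000 × 0.57064 = INR 4,154,829.84
INR 4,154,829.84 ÷ 84.999 = USD 48,880.93
USD 48,880.93 ÷ 0.0066258 = JPY 7,377,362
Profit = JPY 7,377,362 − JPY 7,281,000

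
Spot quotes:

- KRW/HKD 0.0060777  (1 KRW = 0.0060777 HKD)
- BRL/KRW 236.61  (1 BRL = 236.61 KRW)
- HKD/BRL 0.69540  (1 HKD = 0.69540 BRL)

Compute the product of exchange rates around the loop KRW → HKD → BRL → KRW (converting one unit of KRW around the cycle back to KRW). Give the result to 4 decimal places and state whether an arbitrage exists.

Around KRW → HKD → BRL → KRW: 1 × 0.0060777 × 0.69540 × 236.61 = 1.000016
Product ≈ 1 (deviation 0.002%, within rounding noise).

1.0000 (no arbitrage)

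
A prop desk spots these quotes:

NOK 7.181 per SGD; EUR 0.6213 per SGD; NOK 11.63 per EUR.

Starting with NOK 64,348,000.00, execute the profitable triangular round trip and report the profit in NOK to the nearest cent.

Profitable loop is NOK → SGD → EUR → NOK:
NOK 64,348,000.00 ÷ 7.181 = SGD 8,960,868.96
SGD 8,960,868.96 × 0.6213 = EUR 5,567,387.88
EUR 5,567,387.88 × 11.63 = NOK 64,748,721.10
Profit = NOK 64,748,721.10 − NOK 64,348,000.00

Profit: NOK 400,721.10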